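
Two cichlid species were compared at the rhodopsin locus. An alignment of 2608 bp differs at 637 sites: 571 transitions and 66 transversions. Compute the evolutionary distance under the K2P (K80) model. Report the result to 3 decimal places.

P = 571/2608 ≈ 0.218942 and Q = 66/2608 ≈ 0.025307.
Under the Kimura two-parameter model, d = −½ ln(1 − 2P − Q) − ¼ ln(1 − 2Q).
1 − 2P − Q = 0.536809, giving −½ ln(0.536809) = 0.311056.
1 − 2Q = 0.949386, giving −¼ ln(0.949386) = 0.012985.
d = 0.311056 + 0.012985 = 0.324041.

0.324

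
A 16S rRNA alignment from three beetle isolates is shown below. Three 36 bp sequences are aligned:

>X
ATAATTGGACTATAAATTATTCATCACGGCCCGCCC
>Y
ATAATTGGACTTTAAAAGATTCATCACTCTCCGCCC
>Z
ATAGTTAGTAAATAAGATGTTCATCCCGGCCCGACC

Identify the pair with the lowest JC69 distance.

X and Y

X–Y: 6/36 differ, p = 0.167, d = 0.188.
X–Z: 10/36 differ, p = 0.278, d = 0.347.
Y–Z: 14/36 differ, p = 0.389, d = 0.548.
The smallest distance is between X and Y.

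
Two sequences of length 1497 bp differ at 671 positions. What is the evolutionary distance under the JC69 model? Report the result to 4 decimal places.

0.6828

p = 671/1497 ≈ 0.44823.
d = −(3/4) ln(1 − 4p/3) = −0.75 ln(1 − 0.59764) = −0.75 ln(0.40236)
  = −0.75 × (-0.910408) = 0.682806 substitutions/site.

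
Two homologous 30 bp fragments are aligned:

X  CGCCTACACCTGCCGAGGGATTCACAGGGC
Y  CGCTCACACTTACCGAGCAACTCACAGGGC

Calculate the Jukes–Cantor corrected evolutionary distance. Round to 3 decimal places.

The sequences differ at 7 of 30 sites (4, 5, 10, 12, 18, 19, 21), so p = 7/30 ≈ 0.233333.
d = −(3/4) ln(1 − 4p/3) = −0.75 ln(1 − 0.311111) = −0.75 ln(0.688889)
  = −0.75 × (-0.372675) = 0.279506 substitutions/site.

0.280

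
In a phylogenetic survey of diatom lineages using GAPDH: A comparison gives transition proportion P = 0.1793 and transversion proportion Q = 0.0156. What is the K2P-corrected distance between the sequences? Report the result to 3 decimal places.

Under the Kimura two-parameter model, d = −½ ln(1 − 2P − Q) − ¼ ln(1 − 2Q).
1 − 2P − Q = 0.6258, giving −½ ln(0.6258) = 0.234362.
1 − 2Q = 0.9688, giving −¼ ln(0.9688) = 0.007924.
d = 0.234362 + 0.007924 = 0.242286.

0.242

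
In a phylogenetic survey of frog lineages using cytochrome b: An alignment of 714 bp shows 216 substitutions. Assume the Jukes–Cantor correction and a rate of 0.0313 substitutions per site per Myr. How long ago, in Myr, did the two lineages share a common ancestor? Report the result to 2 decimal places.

p = 216/714 ≈ 0.302521.
d = −(3/4) ln(1 − 4p/3) = −0.75 ln(1 − 0.403361) = −0.75 ln(0.596639)
  = −0.75 × (-0.516443) = 0.387332 substitutions/site.
Under a molecular clock d = 2μt, so t = d/(2μ) = 0.387332 / (2 × 0.0313) = 6.19 Myr.

6.19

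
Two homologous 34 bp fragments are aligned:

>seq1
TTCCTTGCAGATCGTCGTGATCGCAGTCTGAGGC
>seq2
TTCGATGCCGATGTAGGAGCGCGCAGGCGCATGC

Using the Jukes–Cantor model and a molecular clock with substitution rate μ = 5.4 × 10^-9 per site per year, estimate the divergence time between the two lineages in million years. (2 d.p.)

The sequences differ at 14 of 34 sites, so p = 14/34 ≈ 0.411765.
d = −(3/4) ln(1 − 4p/3) = −0.75 ln(1 − 0.54902) = −0.75 ln(0.45098)
  = −0.75 × (-0.796332) = 0.597249 substitutions/site.
Under a molecular clock d = 2μt, so t = d/(2μ) = 0.597249 / (2 × 5.4 × 10^-9) = 55.30 million years.

55.30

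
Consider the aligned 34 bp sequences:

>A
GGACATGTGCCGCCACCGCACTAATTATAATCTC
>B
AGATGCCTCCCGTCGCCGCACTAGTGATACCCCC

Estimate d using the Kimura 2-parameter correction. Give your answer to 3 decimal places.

Of 34 sites, 9 differences are transitions and 4 are transversions, so P = 9/34 ≈ 0.264706 and Q = 4/34 ≈ 0.117647.
Under the Kimura two-parameter model, d = −½ ln(1 − 2P − Q) − ¼ ln(1 − 2Q).
1 − 2P − Q = 0.352941, giving −½ ln(0.352941) = 0.520727.
1 − 2Q = 0.764706, giving −¼ ln(0.764706) = 0.067066.
d = 0.520727 + 0.067066 = 0.587793.

0.588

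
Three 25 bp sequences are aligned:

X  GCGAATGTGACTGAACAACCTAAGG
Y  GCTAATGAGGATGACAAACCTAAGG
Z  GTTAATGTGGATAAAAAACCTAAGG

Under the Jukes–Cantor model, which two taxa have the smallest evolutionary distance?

X–Y: 6/25 differ, p = 0.240, d = 0.289.
X–Z: 6/25 differ, p = 0.240, d = 0.289.
Y–Z: 4/25 differ, p = 0.160, d = 0.180.
The smallest distance is between Y and Z.

Y and Z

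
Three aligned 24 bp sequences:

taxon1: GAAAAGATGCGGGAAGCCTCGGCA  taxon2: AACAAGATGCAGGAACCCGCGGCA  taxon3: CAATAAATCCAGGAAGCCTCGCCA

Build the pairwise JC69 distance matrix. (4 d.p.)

d(taxon1,taxon2) = 0.2441, d(taxon1,taxon3) = 0.3041, d(taxon2,taxon3) = 0.4408

taxon1–taxon2: 5/24 sites differ → p ≈ 0.208333, d = −0.75 ln(1 − 0.277777) = 0.244066 ≈ 0.2441.
taxon1–taxon3: 6/24 sites differ → p = 0.25, d = −0.75 ln(1 − 0.333333) = 0.304098 ≈ 0.3041.
taxon2–taxon3: 8/24 sites differ → p ≈ 0.333333, d = −0.75 ln(1 − 0.444444) = 0.440839 ≈ 0.4408.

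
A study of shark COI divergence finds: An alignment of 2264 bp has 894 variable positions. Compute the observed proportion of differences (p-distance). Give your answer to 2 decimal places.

0.39

p = 894/2264 = 0.394876… ≈ 0.39 (to 2 d.p.).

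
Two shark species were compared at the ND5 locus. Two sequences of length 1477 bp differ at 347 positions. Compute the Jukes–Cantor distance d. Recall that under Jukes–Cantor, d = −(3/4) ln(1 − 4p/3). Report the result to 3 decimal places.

0.282

p = 347/1477 ≈ 0.234936.
d = −(3/4) ln(1 − 4p/3) = −0.75 ln(1 − 0.313248) = −0.75 ln(0.686752)
  = −0.75 × (-0.375782) = 0.281837 substitutions/site.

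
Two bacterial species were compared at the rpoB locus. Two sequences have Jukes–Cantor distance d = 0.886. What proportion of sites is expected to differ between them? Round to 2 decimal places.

p = (3/4)(1 − e^(−4d/3)) = 0.75 × (1 − e^(-1.181333)) = 0.75 × (1 − 0.306869) = 0.519848.

0.52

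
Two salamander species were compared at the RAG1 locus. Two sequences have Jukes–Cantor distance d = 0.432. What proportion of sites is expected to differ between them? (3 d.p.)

0.328

p = (3/4)(1 − e^(−4d/3)) = 0.75 × (1 − e^(-0.576)) = 0.75 × (1 − 0.562142) = 0.328394.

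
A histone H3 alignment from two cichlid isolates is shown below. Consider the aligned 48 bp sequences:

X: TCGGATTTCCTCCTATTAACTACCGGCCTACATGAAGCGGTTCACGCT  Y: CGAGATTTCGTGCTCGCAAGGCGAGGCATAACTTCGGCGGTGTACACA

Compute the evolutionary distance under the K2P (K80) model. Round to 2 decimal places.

Of 48 sites, 6 differences are transitions and 17 are transversions, so P = 6/48 = 0.125 and Q = 17/48 ≈ 0.354167.
Under the Kimura two-parameter model, d = −½ ln(1 − 2P − Q) − ¼ ln(1 − 2Q).
1 − 2P − Q = 0.395833, giving −½ ln(0.395833) = 0.463381.
1 − 2Q = 0.291666, giving −¼ ln(0.291666) = 0.308036.
d = 0.463381 + 0.308036 = 0.771417.

0.77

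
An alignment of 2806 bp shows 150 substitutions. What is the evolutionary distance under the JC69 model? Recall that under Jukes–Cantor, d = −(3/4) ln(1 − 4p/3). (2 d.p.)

0.06

p = 150/2806 ≈ 0.053457.
d = −(3/4) ln(1 − 4p/3) = −0.75 ln(1 − 0.071276) = −0.75 ln(0.928724)
  = −0.75 × (-0.073944) = 0.055458 substitutions/site.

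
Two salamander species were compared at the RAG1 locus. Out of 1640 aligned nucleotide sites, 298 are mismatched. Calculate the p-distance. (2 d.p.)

p = 298/1640 = 0.181707… ≈ 0.18 (to 2 d.p.).

0.18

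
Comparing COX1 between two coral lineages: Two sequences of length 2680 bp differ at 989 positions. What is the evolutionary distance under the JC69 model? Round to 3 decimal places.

p = 989/2680 ≈ 0.36903.
d = −(3/4) ln(1 − 4p/3) = −0.75 ln(1 − 0.49204) = −0.75 ln(0.50796)
  = −0.75 × (-0.677353) = 0.508015 substitutions/site.

0.508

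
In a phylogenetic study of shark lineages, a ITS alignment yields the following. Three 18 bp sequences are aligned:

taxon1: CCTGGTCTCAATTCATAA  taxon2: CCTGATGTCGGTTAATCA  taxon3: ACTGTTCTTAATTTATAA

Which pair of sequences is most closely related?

taxon1 and taxon3

taxon1–taxon2: 6/18 differ, p = 0.333, d = 0.441.
taxon1–taxon3: 4/18 differ, p = 0.222, d = 0.264.
taxon2–taxon3: 8/18 differ, p = 0.444, d = 0.673.
The smallest distance is between taxon1 and taxon3.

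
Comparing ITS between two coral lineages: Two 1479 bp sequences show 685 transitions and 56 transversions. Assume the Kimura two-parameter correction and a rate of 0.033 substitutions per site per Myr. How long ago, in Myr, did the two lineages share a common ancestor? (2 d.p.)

P = 685/1479 ≈ 0.463151 and Q = 56/1479 ≈ 0.037863.
Under the Kimura two-parameter model, d = −½ ln(1 − 2P − Q) − ¼ ln(1 − 2Q).
1 − 2P − Q = 0.035835, giving −½ ln(0.035835) = 1.664415.
1 − 2Q = 0.924274, giving −¼ ln(0.924274) = 0.019687.
d = 1.664415 + 0.019687 = 1.684102.
Under a molecular clock d = 2μt, so t = d/(2μ) = 1.684102 / (2 × 0.033) = 25.52 Myr.

25.52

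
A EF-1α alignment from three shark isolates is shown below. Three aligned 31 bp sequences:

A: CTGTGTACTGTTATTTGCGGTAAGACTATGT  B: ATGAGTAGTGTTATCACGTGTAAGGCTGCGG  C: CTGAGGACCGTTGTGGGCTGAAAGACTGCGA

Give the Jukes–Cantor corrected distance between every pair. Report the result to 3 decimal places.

d(A,B) = 0.544, d(A,C) = 0.481, d(B,C) = 0.544

A–B: 12/31 sites differ → p ≈ 0.387097, d = −0.75 ln(1 − 0.516129) = 0.544453 ≈ 0.544.
A–C: 11/31 sites differ → p ≈ 0.354839, d = −0.75 ln(1 − 0.473119) = 0.480585 ≈ 0.481.
B–C: 12/31 sites differ → p ≈ 0.387097, d = −0.75 ln(1 − 0.516129) = 0.544453 ≈ 0.544.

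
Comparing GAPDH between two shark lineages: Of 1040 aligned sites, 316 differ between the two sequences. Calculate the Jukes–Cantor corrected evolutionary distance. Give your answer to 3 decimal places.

0.390

p = 316/1040 ≈ 0.303846.
d = −(3/4) ln(1 − 4p/3) = −0.75 ln(1 − 0.405128) = −0.75 ln(0.594872)
  = −0.75 × (-0.519409) = 0.389557 substitutions/site.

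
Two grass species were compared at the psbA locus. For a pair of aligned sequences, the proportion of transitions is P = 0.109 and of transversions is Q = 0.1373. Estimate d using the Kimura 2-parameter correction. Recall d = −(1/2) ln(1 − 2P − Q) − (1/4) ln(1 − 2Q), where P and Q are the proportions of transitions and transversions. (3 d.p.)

0.300

Under the Kimura two-parameter model, d = −½ ln(1 − 2P − Q) − ¼ ln(1 − 2Q).
1 − 2P − Q = 0.6447, giving −½ ln(0.6447) = 0.219485.
1 − 2Q = 0.7254, giving −¼ ln(0.7254) = 0.080258.
d = 0.219485 + 0.080258 = 0.299743.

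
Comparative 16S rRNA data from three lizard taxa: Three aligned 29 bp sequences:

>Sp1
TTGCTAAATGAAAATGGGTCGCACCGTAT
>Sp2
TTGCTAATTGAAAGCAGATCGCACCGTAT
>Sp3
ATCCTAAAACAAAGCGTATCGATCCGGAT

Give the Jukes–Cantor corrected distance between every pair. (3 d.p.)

d(Sp1,Sp2) = 0.196, d(Sp1,Sp3) = 0.529, d(Sp2,Sp3) = 0.462

Sp1–Sp2: 5/29 sites differ → p ≈ 0.172414, d = −0.75 ln(1 − 0.229885) = 0.195912 ≈ 0.196.
Sp1–Sp3: 11/29 sites differ → p ≈ 0.37931, d = −0.75 ln(1 − 0.505747) = 0.528531 ≈ 0.529.
Sp2–Sp3: 10/29 sites differ → p ≈ 0.344828, d = −0.75 ln(1 − 0.459771) = 0.461822 ≈ 0.462.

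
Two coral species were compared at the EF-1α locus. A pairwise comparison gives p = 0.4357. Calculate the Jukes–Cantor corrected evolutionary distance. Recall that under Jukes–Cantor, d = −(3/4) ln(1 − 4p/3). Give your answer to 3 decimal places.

0.652

d = −(3/4) ln(1 − 4p/3) = −0.75 ln(1 − 0.580933) = −0.75 ln(0.419067)
  = −0.75 × (-0.869724) = 0.652293 substitutions/site.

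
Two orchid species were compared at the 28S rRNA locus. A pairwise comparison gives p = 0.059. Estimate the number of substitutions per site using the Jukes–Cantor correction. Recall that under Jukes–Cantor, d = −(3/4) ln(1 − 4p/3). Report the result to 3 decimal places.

d = −(3/4) ln(1 − 4p/3) = −0.75 ln(1 − 0.078667) = −0.75 ln(0.921333)
  = −0.75 × (-0.081934) = 0.061451 substitutions/site.

0.061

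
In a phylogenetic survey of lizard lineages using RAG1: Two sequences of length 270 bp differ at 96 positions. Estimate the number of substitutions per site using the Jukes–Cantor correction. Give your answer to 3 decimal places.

0.482

p = 96/270 ≈ 0.355556.
d = −(3/4) ln(1 − 4p/3) = −0.75 ln(1 − 0.474075) = −0.75 ln(0.525925)
  = −0.75 × (-0.642597) = 0.481948 substitutions/site.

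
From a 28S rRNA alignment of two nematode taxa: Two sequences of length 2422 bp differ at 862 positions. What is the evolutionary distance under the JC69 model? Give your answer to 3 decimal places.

p = 862/2422 ≈ 0.355904.
d = −(3/4) ln(1 − 4p/3) = −0.75 ln(1 − 0.474539) = −0.75 ln(0.525461)
  = −0.75 × (-0.643479) = 0.482609 substitutions/site.

0.483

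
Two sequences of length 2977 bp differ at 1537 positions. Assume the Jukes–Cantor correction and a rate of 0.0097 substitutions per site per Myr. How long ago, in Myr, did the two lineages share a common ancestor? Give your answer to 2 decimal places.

45.08

p = 1537/2977 ≈ 0.516292.
d = −(3/4) ln(1 − 4p/3) = −0.75 ln(1 − 0.688389) = −0.75 ln(0.311611)
  = −0.75 × (-1.166000) = 0.874500 substitutions/site.
Under a molecular clock d = 2μt, so t = d/(2μ) = 0.874500 / (2 × 0.0097) = 45.08 Myr.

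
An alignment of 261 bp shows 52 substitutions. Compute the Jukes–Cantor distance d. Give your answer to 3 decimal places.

p = 52/261 ≈ 0.199234.
d = −(3/4) ln(1 − 4p/3) = −0.75 ln(1 − 0.265645) = −0.75 ln(0.734355)
  = −0.75 × (-0.308763) = 0.231572 substitutions/site.

0.232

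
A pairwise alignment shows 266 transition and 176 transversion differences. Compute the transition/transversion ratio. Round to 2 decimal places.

1.51

R = 266/176 = 1.511363… ≈ 1.51 (to 2 d.p.).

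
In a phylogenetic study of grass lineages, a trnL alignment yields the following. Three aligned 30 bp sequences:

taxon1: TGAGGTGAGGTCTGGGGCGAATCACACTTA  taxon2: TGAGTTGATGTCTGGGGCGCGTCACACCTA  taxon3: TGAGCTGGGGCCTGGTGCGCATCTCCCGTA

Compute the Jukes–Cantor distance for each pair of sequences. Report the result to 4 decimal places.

d(taxon1,taxon2) = 0.1885, d(taxon1,taxon3) = 0.3295, d(taxon2,taxon3) = 0.3831

taxon1–taxon2: 5/30 sites differ → p ≈ 0.166667, d = −0.75 ln(1 − 0.222223) = 0.188487 ≈ 0.1885.
taxon1–taxon3: 8/30 sites differ → p ≈ 0.266667, d = −0.75 ln(1 − 0.355556) = 0.329526 ≈ 0.3295.
taxon2–taxon3: 9/30 sites differ → p = 0.3, d = −0.75 ln(1 − 0.4) = 0.383119 ≈ 0.3831.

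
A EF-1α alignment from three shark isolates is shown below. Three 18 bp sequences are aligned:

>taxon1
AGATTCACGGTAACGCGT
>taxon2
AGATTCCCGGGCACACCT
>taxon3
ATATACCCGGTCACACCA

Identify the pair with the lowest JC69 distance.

taxon2 and taxon3

taxon1–taxon2: 5/18 differ, p = 0.278, d = 0.347.
taxon1–taxon3: 7/18 differ, p = 0.389, d = 0.548.
taxon2–taxon3: 4/18 differ, p = 0.222, d = 0.264.
The smallest distance is between taxon2 and taxon3.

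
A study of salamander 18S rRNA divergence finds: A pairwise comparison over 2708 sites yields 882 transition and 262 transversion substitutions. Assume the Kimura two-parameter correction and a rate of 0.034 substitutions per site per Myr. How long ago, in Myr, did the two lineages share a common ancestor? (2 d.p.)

10.93

P = 882/2708 ≈ 0.325702 and Q = 262/2708 ≈ 0.09675.
Under the Kimura two-parameter model, d = −½ ln(1 − 2P − Q) − ¼ ln(1 − 2Q).
1 − 2P − Q = 0.251846, giving −½ ln(0.251846) = 0.689469.
1 − 2Q = 0.8065, giving −¼ ln(0.8065) = 0.053763.
d = 0.689469 + 0.053763 = 0.743232.
Under a molecular clock d = 2μt, so t = d/(2μ) = 0.743232 / (2 × 0.034) = 10.93 Myr.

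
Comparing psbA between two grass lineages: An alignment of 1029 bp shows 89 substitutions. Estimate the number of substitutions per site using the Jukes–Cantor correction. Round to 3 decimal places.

0.092

p = 89/1029 ≈ 0.086492.
d = −(3/4) ln(1 − 4p/3) = −0.75 ln(1 − 0.115323) = −0.75 ln(0.884677)
  = −0.75 × (-0.122533) = 0.091900 substitutions/site.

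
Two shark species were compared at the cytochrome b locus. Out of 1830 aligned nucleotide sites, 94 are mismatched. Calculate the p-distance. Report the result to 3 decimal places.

p = 94/1830 = 0.051366… ≈ 0.051 (to 3 d.p.).

0.051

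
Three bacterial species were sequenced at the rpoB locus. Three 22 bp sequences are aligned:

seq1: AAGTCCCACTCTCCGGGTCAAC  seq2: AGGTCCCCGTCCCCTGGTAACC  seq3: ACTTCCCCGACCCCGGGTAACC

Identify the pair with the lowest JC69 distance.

seq2 and seq3

seq1–seq2: 7/22 differ, p = 0.318, d = 0.414.
seq1–seq3: 8/22 differ, p = 0.364, d = 0.497.
seq2–seq3: 4/22 differ, p = 0.182, d = 0.208.
The smallest distance is between seq2 and seq3.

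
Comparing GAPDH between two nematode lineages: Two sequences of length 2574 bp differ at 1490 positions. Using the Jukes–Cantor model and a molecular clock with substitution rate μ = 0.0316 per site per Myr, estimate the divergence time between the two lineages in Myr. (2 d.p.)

17.54

p = 1490/2574 ≈ 0.578866.
d = −(3/4) ln(1 − 4p/3) = −0.75 ln(1 − 0.771821) = −0.75 ln(0.228179)
  = −0.75 × (-1.477625) = 1.108219 substitutions/site.
Under a molecular clock d = 2μt, so t = d/(2μ) = 1.108219 / (2 × 0.0316) = 17.54 Myr.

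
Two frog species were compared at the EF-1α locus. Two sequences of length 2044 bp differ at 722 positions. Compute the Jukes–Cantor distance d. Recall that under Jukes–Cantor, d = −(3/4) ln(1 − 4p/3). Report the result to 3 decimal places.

p = 722/2044 ≈ 0.353229.
d = −(3/4) ln(1 − 4p/3) = −0.75 ln(1 − 0.470972) = −0.75 ln(0.529028)
  = −0.75 × (-0.636714) = 0.477536 substitutions/site.

0.478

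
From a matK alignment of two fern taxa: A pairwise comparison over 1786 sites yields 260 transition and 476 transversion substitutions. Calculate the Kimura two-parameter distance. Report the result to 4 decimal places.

0.5982

P = 260/1786 ≈ 0.145577 and Q = 476/1786 ≈ 0.266517.
Under the Kimura two-parameter model, d = −½ ln(1 − 2P − Q) − ¼ ln(1 − 2Q).
1 − 2P − Q = 0.442329, giving −½ ln(0.442329) = 0.407851.
1 − 2Q = 0.466966, giving −¼ ln(0.466966) = 0.190375.
d = 0.407851 + 0.190375 = 0.598226.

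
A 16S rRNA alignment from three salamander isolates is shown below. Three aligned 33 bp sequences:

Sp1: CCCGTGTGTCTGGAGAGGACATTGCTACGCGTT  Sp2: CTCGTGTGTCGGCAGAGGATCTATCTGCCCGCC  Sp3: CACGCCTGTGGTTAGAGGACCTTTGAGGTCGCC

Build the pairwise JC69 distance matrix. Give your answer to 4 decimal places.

Sp1–Sp2: 11/33 sites differ → p ≈ 0.333333, d = −0.75 ln(1 − 0.444444) = 0.440839 ≈ 0.4408.
Sp1–Sp3: 16/33 sites differ → p ≈ 0.484848, d = −0.75 ln(1 − 0.646464) = 0.779827 ≈ 0.7798.
Sp2–Sp3: 12/33 sites differ → p ≈ 0.363636, d = −0.75 ln(1 − 0.484848) = 0.497470 ≈ 0.4975.

d(Sp1,Sp2) = 0.4408, d(Sp1,Sp3) = 0.7798, d(Sp2,Sp3) = 0.4975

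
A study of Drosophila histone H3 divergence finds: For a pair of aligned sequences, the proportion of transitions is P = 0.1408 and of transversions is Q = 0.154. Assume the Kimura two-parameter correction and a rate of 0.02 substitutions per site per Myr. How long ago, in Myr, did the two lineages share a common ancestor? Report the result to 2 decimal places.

Under the Kimura two-parameter model, d = −½ ln(1 − 2P − Q) − ¼ ln(1 − 2Q).
1 − 2P − Q = 0.5644, giving −½ ln(0.5644) = 0.285996.
1 − 2Q = 0.692, giving −¼ ln(0.692) = 0.092042.
d = 0.285996 + 0.092042 = 0.378038.
Under a molecular clock d = 2μt, so t = d/(2μ) = 0.378038 / (2 × 0.02) = 9.45 Myr.

9.45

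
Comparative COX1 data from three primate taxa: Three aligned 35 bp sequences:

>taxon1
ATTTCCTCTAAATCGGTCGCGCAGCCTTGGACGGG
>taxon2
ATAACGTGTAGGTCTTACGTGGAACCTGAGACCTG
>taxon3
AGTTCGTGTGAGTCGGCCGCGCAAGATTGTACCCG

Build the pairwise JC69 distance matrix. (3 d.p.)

taxon1–taxon2: 16/35 sites differ → p ≈ 0.457143, d = −0.75 ln(1 − 0.609524) = 0.705292 ≈ 0.705.
taxon1–taxon3: 12/35 sites differ → p ≈ 0.342857, d = −0.75 ln(1 − 0.457143) = 0.458182 ≈ 0.458.
taxon2–taxon3: 16/35 sites differ → p ≈ 0.457143, d = −0.75 ln(1 − 0.609524) = 0.705292 ≈ 0.705.

d(taxon1,taxon2) = 0.705, d(taxon1,taxon3) = 0.458, d(taxon2,taxon3) = 0.705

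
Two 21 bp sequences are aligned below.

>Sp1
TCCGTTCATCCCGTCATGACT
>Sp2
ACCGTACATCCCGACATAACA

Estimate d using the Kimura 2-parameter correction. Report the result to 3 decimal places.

Of 21 sites, 1 differences are transitions and 4 are transversions, so P = 1/21 ≈ 0.047619 and Q = 4/21 ≈ 0.190476.
Under the Kimura two-parameter model, d = −½ ln(1 − 2P − Q) − ¼ ln(1 − 2Q).
1 − 2P − Q = 0.714286, giving −½ ln(0.714286) = 0.168236.
1 − 2Q = 0.619048, giving −¼ ln(0.619048) = 0.119893.
d = 0.168236 + 0.119893 = 0.288129.

0.288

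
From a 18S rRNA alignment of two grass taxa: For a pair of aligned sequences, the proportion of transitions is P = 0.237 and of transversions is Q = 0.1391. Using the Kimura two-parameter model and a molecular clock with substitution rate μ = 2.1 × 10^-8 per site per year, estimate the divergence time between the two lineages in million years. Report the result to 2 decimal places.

13.25

Under the Kimura two-parameter model, d = −½ ln(1 − 2P − Q) − ¼ ln(1 − 2Q).
1 − 2P − Q = 0.3869, giving −½ ln(0.3869) = 0.474795.
1 − 2Q = 0.7218, giving −¼ ln(0.7218) = 0.081502.
d = 0.474795 + 0.081502 = 0.556297.
Under a molecular clock d = 2μt, so t = d/(2μ) = 0.556297 / (2 × 2.1 × 10^-8) = 13.25 million years.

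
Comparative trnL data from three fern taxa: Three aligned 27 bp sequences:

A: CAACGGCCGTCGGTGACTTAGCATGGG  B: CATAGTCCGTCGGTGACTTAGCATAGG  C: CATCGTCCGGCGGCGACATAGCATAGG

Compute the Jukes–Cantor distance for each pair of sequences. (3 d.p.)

d(A,B) = 0.165, d(A,C) = 0.264, d(B,C) = 0.165

A–B: 4/27 sites differ → p ≈ 0.148148, d = −0.75 ln(1 − 0.197531) = 0.165047 ≈ 0.165.
A–C: 6/27 sites differ → p ≈ 0.222222, d = −0.75 ln(1 − 0.296296) = 0.263548 ≈ 0.264.
B–C: 4/27 sites differ → p ≈ 0.148148, d = −0.75 ln(1 − 0.197531) = 0.165047 ≈ 0.165.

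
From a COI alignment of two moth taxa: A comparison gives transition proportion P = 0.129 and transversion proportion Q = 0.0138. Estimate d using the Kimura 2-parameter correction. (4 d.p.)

0.1656

Under the Kimura two-parameter model, d = −½ ln(1 − 2P − Q) − ¼ ln(1 − 2Q).
1 − 2P − Q = 0.7282, giving −½ ln(0.7282) = 0.158590.
1 − 2Q = 0.9724, giving −¼ ln(0.9724) = 0.006997.
d = 0.158590 + 0.006997 = 0.165587.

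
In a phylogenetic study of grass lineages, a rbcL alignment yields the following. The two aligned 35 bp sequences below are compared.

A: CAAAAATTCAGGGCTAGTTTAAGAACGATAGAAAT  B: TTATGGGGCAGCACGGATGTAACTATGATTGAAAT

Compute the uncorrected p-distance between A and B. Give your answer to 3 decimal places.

0.486

The sequences differ at 17 of 35 positions.
p = 17/35 = 0.485714… ≈ 0.486 (to 3 d.p.).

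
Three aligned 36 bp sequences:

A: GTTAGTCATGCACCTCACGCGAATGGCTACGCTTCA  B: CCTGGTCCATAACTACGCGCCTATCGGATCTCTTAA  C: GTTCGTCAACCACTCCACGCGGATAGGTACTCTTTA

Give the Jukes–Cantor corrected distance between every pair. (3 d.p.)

A–B: 18/36 sites differ → p = 0.5, d = −0.75 ln(1 − 0.666667) = 0.823960 ≈ 0.824.
A–C: 10/36 sites differ → p ≈ 0.277778, d = −0.75 ln(1 − 0.370371) = 0.346968 ≈ 0.347.
B–C: 14/36 sites differ → p ≈ 0.388889, d = −0.75 ln(1 − 0.518519) = 0.548166 ≈ 0.548.

d(A,B) = 0.824, d(A,C) = 0.347, d(B,C) = 0.548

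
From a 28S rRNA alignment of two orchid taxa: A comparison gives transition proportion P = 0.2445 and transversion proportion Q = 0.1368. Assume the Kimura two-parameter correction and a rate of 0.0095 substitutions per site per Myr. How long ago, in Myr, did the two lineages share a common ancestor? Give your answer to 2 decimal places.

Under the Kimura two-parameter model, d = −½ ln(1 − 2P − Q) − ¼ ln(1 − 2Q).
1 − 2P − Q = 0.3742, giving −½ ln(0.3742) = 0.491482.
1 − 2Q = 0.7264, giving −¼ ln(0.7264) = 0.079914.
d = 0.491482 + 0.079914 = 0.571396.
Under a molecular clock d = 2μt, so t = d/(2μ) = 0.571396 / (2 × 0.0095) = 30.07 Myr.

30.07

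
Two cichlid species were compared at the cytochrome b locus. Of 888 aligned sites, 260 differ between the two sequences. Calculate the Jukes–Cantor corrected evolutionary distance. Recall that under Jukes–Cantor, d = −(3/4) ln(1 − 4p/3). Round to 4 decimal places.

0.3712

p = 260/888 ≈ 0.292793.
d = −(3/4) ln(1 − 4p/3) = −0.75 ln(1 − 0.390391) = −0.75 ln(0.609609)
  = −0.75 × (-0.494938) = 0.371204 substitutions/site.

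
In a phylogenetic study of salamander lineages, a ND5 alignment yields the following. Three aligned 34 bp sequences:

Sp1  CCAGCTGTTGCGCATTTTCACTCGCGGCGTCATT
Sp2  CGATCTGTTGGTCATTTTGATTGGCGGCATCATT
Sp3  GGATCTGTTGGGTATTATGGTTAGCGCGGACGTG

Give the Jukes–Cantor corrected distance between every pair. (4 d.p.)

d(Sp1,Sp2) = 0.2824, d(Sp1,Sp3) = 0.6655, d(Sp2,Sp3) = 0.4770

Sp1–Sp2: 8/34 sites differ → p ≈ 0.235294, d = −0.75 ln(1 − 0.313725) = 0.282358 ≈ 0.2824.
Sp1–Sp3: 15/34 sites differ → p ≈ 0.441176, d = −0.75 ln(1 − 0.588235) = 0.665477 ≈ 0.6655.
Sp2–Sp3: 12/34 sites differ → p ≈ 0.352941, d = −0.75 ln(1 − 0.470588) = 0.476991 ≈ 0.4770.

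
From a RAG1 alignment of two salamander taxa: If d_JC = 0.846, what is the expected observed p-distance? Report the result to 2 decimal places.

0.51

p = (3/4)(1 − e^(−4d/3)) = 0.75 × (1 − e^(-1.128)) = 0.75 × (1 − 0.323680) = 0.507240.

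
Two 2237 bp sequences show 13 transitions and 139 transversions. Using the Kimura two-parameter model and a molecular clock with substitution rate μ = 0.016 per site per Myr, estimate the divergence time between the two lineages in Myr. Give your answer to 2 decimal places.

2.23

P = 13/2237 ≈ 0.005811 and Q = 139/2237 ≈ 0.062137.
Under the Kimura two-parameter model, d = −½ ln(1 − 2P − Q) − ¼ ln(1 − 2Q).
1 − 2P − Q = 0.926241, giving −½ ln(0.926241) = 0.038310.
1 − 2Q = 0.875726, giving −¼ ln(0.875726) = 0.033176.
d = 0.038310 + 0.033176 = 0.071486.
Under a molecular clock d = 2μt, so t = d/(2μ) = 0.071486 / (2 × 0.016) = 2.23 Myr.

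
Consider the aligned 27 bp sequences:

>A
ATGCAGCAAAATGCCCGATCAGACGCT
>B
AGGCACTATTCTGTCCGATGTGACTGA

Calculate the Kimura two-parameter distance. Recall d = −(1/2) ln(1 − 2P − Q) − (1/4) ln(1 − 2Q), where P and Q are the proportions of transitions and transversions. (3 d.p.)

Of 27 sites, 2 differences are transitions and 10 are transversions, so P = 2/27 ≈ 0.074074 and Q = 10/27 ≈ 0.37037.
Under the Kimura two-parameter model, d = −½ ln(1 − 2P − Q) − ¼ ln(1 − 2Q).
1 − 2P − Q = 0.481482, giving −½ ln(0.481482) = 0.365443.
1 − 2Q = 0.25926, giving −¼ ln(0.25926) = 0.337481.
d = 0.365443 + 0.337481 = 0.702924.

0.703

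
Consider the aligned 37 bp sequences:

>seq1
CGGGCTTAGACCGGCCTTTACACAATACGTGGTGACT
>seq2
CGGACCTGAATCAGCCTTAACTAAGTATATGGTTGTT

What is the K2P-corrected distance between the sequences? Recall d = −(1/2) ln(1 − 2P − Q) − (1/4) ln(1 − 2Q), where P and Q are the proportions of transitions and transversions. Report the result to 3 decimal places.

Of 37 sites, 11 differences are transitions and 4 are transversions, so P = 11/37 ≈ 0.297297 and Q = 4/37 ≈ 0.108108.
Under the Kimura two-parameter model, d = −½ ln(1 − 2P − Q) − ¼ ln(1 − 2Q).
1 − 2P − Q = 0.297298, giving −½ ln(0.297298) = 0.606510.
1 − 2Q = 0.783784, giving −¼ ln(0.783784) = 0.060905.
d = 0.606510 + 0.060905 = 0.667415.

0.667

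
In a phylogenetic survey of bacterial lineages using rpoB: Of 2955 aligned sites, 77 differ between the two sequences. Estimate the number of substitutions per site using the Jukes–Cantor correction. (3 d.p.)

p = 77/2955 ≈ 0.026058.
d = −(3/4) ln(1 − 4p/3) = −0.75 ln(1 − 0.034744) = −0.75 ln(0.965256)
  = −0.75 × (-0.035362) = 0.026522 substitutions/site.

0.027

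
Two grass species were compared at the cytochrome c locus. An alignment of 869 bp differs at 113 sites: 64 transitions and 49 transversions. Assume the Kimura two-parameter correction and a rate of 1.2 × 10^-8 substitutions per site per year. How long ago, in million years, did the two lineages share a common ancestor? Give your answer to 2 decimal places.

5.99

P = 64/869 ≈ 0.073648 and Q = 49/869 ≈ 0.056387.
Under the Kimura two-parameter model, d = −½ ln(1 − 2P − Q) − ¼ ln(1 − 2Q).
1 − 2P − Q = 0.796317, giving −½ ln(0.796317) = 0.113879.
1 − 2Q = 0.887226, giving −¼ ln(0.887226) = 0.029914.
d = 0.113879 + 0.029914 = 0.143793.
Under a molecular clock d = 2μt, so t = d/(2μ) = 0.143793 / (2 × 1.2 × 10^-8) = 5.99 million years.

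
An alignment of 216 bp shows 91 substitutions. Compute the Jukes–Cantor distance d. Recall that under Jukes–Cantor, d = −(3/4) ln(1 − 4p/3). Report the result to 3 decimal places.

p = 91/216 ≈ 0.421296.
d = −(3/4) ln(1 − 4p/3) = −0.75 ln(1 − 0.561728) = −0.75 ln(0.438272)
  = −0.75 × (-0.824916) = 0.618687 substitutions/site.

0.619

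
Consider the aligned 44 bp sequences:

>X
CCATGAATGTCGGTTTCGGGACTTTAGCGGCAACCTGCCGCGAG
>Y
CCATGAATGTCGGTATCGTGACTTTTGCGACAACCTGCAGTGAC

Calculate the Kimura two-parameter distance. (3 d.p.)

Of 44 sites, 2 differences are transitions and 5 are transversions, so P = 2/44 ≈ 0.045455 and Q = 5/44 ≈ 0.113636.
Under the Kimura two-parameter model, d = −½ ln(1 − 2P − Q) − ¼ ln(1 − 2Q).
1 − 2P − Q = 0.795454, giving −½ ln(0.795454) = 0.114421.
1 − 2Q = 0.772728, giving −¼ ln(0.772728) = 0.064457.
d = 0.114421 + 0.064457 = 0.178878.

0.179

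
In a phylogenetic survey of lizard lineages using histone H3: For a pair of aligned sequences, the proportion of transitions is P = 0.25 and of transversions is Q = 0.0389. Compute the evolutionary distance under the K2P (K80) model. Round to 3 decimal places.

Under the Kimura two-parameter model, d = −½ ln(1 − 2P − Q) − ¼ ln(1 − 2Q).
1 − 2P − Q = 0.4611, giving −½ ln(0.4611) = 0.387070.
1 − 2Q = 0.9222, giving −¼ ln(0.9222) = 0.020248.
d = 0.387070 + 0.020248 = 0.407318.

0.407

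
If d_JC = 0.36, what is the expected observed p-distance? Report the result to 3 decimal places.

p = (3/4)(1 − e^(−4d/3)) = 0.75 × (1 − e^(-0.48)) = 0.75 × (1 − 0.618783) = 0.285913.

0.286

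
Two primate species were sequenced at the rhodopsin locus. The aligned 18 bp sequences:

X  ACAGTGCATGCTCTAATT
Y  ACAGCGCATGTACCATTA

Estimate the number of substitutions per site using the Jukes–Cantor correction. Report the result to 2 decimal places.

The sequences differ at 6 of 18 sites (5, 11, 12, 14, 16, 18), so p = 6/18 ≈ 0.333333.
d = −(3/4) ln(1 − 4p/3) = −0.75 ln(1 − 0.444444) = −0.75 ln(0.555556)
  = −0.75 × (-0.587786) = 0.440840 substitutions/site.

0.44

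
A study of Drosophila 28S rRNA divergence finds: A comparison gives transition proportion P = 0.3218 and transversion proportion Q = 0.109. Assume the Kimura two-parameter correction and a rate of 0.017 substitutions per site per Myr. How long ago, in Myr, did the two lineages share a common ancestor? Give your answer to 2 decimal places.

22.35

Under the Kimura two-parameter model, d = −½ ln(1 − 2P − Q) − ¼ ln(1 − 2Q).
1 − 2P − Q = 0.2474, giving −½ ln(0.2474) = 0.698374.
1 − 2Q = 0.782, giving −¼ ln(0.782) = 0.061475.
d = 0.698374 + 0.061475 = 0.759849.
Under a molecular clock d = 2μt, so t = d/(2μ) = 0.759849 / (2 × 0.017) = 22.35 Myr.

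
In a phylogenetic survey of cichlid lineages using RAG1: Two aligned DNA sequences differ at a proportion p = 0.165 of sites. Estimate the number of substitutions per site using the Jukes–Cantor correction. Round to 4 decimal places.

d = −(3/4) ln(1 − 4p/3) = −0.75 ln(1 − 0.22) = −0.75 ln(0.78)
  = −0.75 × (-0.248461) = 0.186346 substitutions/site.

0.1863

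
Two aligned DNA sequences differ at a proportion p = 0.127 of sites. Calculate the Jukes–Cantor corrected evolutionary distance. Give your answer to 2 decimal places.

0.14

d = −(3/4) ln(1 − 4p/3) = −0.75 ln(1 − 0.169333) = −0.75 ln(0.830667)
  = −0.75 × (-0.185526) = 0.139145 substitutions/site.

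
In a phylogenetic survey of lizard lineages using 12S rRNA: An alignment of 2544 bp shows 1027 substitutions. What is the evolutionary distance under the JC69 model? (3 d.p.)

0.580

p = 1027/2544 ≈ 0.403695.
d = −(3/4) ln(1 − 4p/3) = −0.75 ln(1 − 0.53826) = −0.75 ln(0.46174)
  = −0.75 × (-0.772753) = 0.579565 substitutions/site.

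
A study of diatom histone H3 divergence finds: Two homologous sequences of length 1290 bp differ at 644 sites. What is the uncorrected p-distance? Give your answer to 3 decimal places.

p = 644/1290 = 0.499224… ≈ 0.499 (to 3 d.p.).

0.499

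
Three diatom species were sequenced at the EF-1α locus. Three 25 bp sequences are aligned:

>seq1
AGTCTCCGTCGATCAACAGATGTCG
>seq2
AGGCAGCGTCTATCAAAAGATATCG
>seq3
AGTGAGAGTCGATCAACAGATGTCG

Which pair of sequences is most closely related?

seq1–seq2: 6/25 differ, p = 0.240, d = 0.289.
seq1–seq3: 4/25 differ, p = 0.160, d = 0.180.
seq2–seq3: 6/25 differ, p = 0.240, d = 0.289.
The smallest distance is between seq1 and seq3.

seq1 and seq3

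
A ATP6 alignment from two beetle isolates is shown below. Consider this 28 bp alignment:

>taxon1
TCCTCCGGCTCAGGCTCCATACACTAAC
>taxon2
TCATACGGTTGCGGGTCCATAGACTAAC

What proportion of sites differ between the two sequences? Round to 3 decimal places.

The sequences differ at 7 of 28 positions (sites 3, 5, 9, 11, 12, 15, 22).
p = 7/28 = 0.250.

0.250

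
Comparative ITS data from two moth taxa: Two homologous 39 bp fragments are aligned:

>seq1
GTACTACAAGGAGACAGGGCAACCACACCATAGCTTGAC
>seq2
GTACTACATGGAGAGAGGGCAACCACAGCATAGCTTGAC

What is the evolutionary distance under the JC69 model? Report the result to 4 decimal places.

0.0812

The sequences differ at 3 of 39 sites (9, 15, 28), so p = 3/39 ≈ 0.076923.
d = −(3/4) ln(1 − 4p/3) = −0.75 ln(1 − 0.102564) = −0.75 ln(0.897436)
  = −0.75 × (-0.108213) = 0.081160 substitutions/site.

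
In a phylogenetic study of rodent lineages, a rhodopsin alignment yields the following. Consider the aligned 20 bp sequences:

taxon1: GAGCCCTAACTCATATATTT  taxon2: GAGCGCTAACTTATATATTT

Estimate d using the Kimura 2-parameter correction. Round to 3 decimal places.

Of 20 sites, 1 differences are transitions and 1 are transversions, so P = 1/20 = 0.05 and Q = 1/20 = 0.05.
Under the Kimura two-parameter model, d = −½ ln(1 − 2P − Q) − ¼ ln(1 − 2Q).
1 − 2P − Q = 0.85, giving −½ ln(0.85) = 0.081259.
1 − 2Q = 0.9, giving −¼ ln(0.9) = 0.026340.
d = 0.081259 + 0.026340 = 0.107599.

0.108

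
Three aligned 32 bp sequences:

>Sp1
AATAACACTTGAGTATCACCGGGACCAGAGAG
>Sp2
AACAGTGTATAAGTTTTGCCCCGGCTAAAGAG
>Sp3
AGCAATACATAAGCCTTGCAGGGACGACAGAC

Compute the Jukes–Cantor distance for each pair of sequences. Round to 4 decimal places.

d(Sp1,Sp2) = 0.7356, d(Sp1,Sp3) = 0.5851, d(Sp2,Sp3) = 0.5851

Sp1–Sp2: 15/32 sites differ → p = 0.46875, d = −0.75 ln(1 − 0.625) = 0.735622 ≈ 0.7356.
Sp1–Sp3: 13/32 sites differ → p = 0.40625, d = −0.75 ln(1 − 0.541667) = 0.585119 ≈ 0.5851.
Sp2–Sp3: 13/32 sites differ → p = 0.40625, d = −0.75 ln(1 − 0.541667) = 0.585119 ≈ 0.5851.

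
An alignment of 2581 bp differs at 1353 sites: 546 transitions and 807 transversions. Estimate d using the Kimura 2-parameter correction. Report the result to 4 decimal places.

P = 546/2581 ≈ 0.211546 and Q = 807/2581 ≈ 0.31267.
Under the Kimura two-parameter model, d = −½ ln(1 − 2P − Q) − ¼ ln(1 − 2Q).
1 − 2P − Q = 0.264238, giving −½ ln(0.264238) = 0.665453.
1 − 2Q = 0.37466, giving −¼ ln(0.37466) = 0.245434.
d = 0.665453 + 0.245434 = 0.910887.

0.9109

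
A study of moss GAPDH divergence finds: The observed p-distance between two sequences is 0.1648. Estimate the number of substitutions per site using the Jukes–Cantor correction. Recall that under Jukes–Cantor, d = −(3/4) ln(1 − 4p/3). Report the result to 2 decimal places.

d = −(3/4) ln(1 − 4p/3) = −0.75 ln(1 − 0.219733) = −0.75 ln(0.780267)
  = −0.75 × (-0.248119) = 0.186089 substitutions/site.

0.19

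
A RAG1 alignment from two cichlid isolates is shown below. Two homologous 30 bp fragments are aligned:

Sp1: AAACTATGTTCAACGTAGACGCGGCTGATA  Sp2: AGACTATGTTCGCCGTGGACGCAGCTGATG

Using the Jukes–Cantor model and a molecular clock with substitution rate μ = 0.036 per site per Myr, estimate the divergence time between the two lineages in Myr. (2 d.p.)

3.23

The sequences differ at 6 of 30 sites (2, 12, 13, 17, 23, 30), so p = 6/30 = 0.2.
d = −(3/4) ln(1 − 4p/3) = −0.75 ln(1 − 0.266667) = −0.75 ln(0.733333)
  = −0.75 × (-0.310155) = 0.232616 substitutions/site.
Under a molecular clock d = 2μt, so t = d/(2μ) = 0.232616 / (2 × 0.036) = 3.23 Myr.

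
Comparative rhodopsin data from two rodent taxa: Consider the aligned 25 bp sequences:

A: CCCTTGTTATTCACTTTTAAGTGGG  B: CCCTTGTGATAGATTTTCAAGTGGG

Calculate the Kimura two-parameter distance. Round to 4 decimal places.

0.2329

Of 25 sites, 2 differences are transitions and 3 are transversions, so P = 2/25 = 0.08 and Q = 3/25 = 0.12.
Under the Kimura two-parameter model, d = −½ ln(1 − 2P − Q) − ¼ ln(1 − 2Q).
1 − 2P − Q = 0.72, giving −½ ln(0.72) = 0.164252.
1 − 2Q = 0.76, giving −¼ ln(0.76) = 0.068609.
d = 0.164252 + 0.068609 = 0.232861.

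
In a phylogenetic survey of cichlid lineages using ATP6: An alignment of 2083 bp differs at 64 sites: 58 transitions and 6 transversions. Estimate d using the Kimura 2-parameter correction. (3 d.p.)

P = 58/2083 ≈ 0.027844 and Q = 6/2083 ≈ 0.00288.
Under the Kimura two-parameter model, d = −½ ln(1 − 2P − Q) − ¼ ln(1 − 2Q).
1 − 2P − Q = 0.941432, giving −½ ln(0.941432) = 0.030177.
1 − 2Q = 0.99424, giving −¼ ln(0.99424) = 0.001444.
d = 0.030177 + 0.001444 = 0.031621.

0.032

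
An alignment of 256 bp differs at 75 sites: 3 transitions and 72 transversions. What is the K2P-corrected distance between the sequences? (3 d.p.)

0.388

P = 3/256 ≈ 0.011719 and Q = 72/256 = 0.28125.
Under the Kimura two-parameter model, d = −½ ln(1 − 2P − Q) − ¼ ln(1 − 2Q).
1 − 2P − Q = 0.695312, giving −½ ln(0.695312) = 0.181697.
1 − 2Q = 0.4375, giving −¼ ln(0.4375) = 0.206670.
d = 0.181697 + 0.206670 = 0.388367.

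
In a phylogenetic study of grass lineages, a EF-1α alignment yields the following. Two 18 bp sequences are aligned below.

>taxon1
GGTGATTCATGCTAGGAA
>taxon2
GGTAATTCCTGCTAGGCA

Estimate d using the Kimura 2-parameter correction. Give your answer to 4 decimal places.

0.1885

Of 18 sites, 1 differences are transitions and 2 are transversions, so P = 1/18 ≈ 0.055556 and Q = 2/18 ≈ 0.111111.
Under the Kimura two-parameter model, d = −½ ln(1 − 2P − Q) − ¼ ln(1 − 2Q).
1 − 2P − Q = 0.777777, giving −½ ln(0.777777) = 0.125658.
1 − 2Q = 0.777778, giving −¼ ln(0.777778) = 0.062829.
d = 0.125658 + 0.062829 = 0.188487.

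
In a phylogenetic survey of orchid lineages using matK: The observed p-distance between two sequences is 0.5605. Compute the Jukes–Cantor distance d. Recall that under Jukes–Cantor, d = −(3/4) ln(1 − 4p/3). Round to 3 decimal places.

d = −(3/4) ln(1 − 4p/3) = −0.75 ln(1 − 0.747333) = −0.75 ln(0.252667)
  = −0.75 × (-1.375683) = 1.031762 substitutions/site.

1.032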